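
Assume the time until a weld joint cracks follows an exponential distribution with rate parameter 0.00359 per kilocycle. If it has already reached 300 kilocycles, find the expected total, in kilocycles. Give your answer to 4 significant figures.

By memorylessness, E[X | X > 300] = 300 + 1/λ = 300 + 278.552 = 578.552 kilocycles.

578.6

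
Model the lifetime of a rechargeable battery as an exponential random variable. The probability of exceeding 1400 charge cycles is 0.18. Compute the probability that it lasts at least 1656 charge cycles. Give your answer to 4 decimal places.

0.1316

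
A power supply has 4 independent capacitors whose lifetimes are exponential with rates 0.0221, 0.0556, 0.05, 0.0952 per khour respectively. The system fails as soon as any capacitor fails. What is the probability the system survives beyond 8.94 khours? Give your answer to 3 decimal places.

The time to first failure is exponential with rate Σλ = 0.0221 + 0.0556 + 0.05 + 0.0952 = 0.2229.
P(min > 8.94) = e^(−0.2229·8.94) = e^(−1.9927) ≈ 0.136.

0.136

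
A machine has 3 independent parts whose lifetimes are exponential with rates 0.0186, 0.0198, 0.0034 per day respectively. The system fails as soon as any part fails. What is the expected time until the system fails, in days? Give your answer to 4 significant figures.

The time to first failure is exponential with rate Σλ = 0.0186 + 0.0198 + 0.0034 = 0.0418.
E[min] = 1/Σλ = 1/0.0418 = 23.9234 days.

23.92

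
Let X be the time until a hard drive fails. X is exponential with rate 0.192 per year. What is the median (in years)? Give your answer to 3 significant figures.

3.61

Set 1 − e^(−λt) = 0.5, so t = −ln(0.5)/λ = 0.69315/0.192 ≈ 3.61014 years.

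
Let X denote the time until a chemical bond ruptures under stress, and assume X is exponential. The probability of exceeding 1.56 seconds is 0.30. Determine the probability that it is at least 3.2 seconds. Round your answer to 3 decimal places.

0.085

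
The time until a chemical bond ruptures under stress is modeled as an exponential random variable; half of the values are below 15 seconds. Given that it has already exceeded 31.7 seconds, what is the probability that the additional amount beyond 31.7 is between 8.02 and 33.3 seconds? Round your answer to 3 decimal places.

0.476

For an exponential, median = ln(2)/λ, so λ = ln 2 / 15 = 0.0462098 per second.
Memoryless: the residual past 31.7 is again Exp(λ).
P(8.02 < residual < 33.3) = e^(−λ·8.02) − e^(−λ·33.3) = 0.69032 − 0.21464 ≈ 0.476.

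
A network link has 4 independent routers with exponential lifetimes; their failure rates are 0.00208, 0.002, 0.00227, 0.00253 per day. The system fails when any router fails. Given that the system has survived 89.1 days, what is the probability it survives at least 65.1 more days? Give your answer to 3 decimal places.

Time to first failure ~ Exp(Σλ) with Σλ = 0.00888.
By memorylessness, P(T > 89.1+65.1 | T > 89.1) = P(T > 65.1) = e^(−0.00888·65.1) ≈ 0.561.

0.561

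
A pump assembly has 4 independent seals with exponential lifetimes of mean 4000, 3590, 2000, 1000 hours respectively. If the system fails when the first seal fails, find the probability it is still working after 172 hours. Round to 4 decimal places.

The first failure time is exponential with rate Σλ_i = 1/4000 + 1/3590 + 1/2000 + 1/1000 = 0.00202855 per hour.
P(min > 172) = e^(−0.00202855·172) = e^(−0.34891) ≈ 0.7055.

0.7055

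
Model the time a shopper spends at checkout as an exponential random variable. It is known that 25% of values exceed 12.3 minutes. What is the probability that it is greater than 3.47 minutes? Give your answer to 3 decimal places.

0.676

e^(−λ·12.3) = 0.25 ⇒ λ = −ln(0.25)/12.3 = 0.112707.
P(X > 3.47) = e^(−0.112707·3.47) = e^(−0.39109) ≈ 0.676.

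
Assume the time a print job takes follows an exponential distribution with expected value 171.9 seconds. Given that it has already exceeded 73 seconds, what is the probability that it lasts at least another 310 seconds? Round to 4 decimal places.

0.1647

The rate is λ = 1/171.9 = 0.00581734 per second.
The exponential is memoryless, so the remaining time is again Exp(λ): the condition X > 73 is irrelevant.
P(X > 310) = e^(−1.8034) ≈ 0.1647.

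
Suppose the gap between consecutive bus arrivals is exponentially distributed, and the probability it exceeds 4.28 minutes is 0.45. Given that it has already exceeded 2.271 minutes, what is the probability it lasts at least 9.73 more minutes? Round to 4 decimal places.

From e^(−λ·4.28) = 0.45, λ = −ln(0.45)/4.28 = 0.186567.
Memoryless: P(X > 2.271+9.73 | X > 2.271) = P(X > 9.73) = e^(−0.186567·9.73) ≈ 0.1628.

0.1628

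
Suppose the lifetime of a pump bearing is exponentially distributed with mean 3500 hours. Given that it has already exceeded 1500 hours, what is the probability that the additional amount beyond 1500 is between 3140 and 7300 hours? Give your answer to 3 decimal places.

The rate is λ = 1/3500 = 0.000285714 per hour.
Memoryless: the residual past 1500 is again Exp(λ).
P(3140 < residual < 7300) = e^(−λ·3140) − e^(−λ·7300) = 0.40773 − 0.12422 ≈ 0.284.

0.284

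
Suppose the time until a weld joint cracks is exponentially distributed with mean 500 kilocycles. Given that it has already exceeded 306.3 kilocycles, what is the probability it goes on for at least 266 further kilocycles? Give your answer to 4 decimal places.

The rate is λ = 1/500 = 0.002 per kilocycle.
P(X > s+t | X > s) = e^(−λ(s+t))/e^(−λs) = e^(−λt), independent of s = 306.3.
P(X > 266) = e^(−0.532) ≈ 0.5874.

0.5874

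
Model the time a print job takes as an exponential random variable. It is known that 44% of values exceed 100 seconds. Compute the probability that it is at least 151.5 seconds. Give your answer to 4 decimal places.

e^(−λ·100) = 0.44 ⇒ λ = −ln(0.44)/100 = 0.00820981.
P(X > 151.5) = e^(−0.00820981·151.5) = e^(−1.2438) ≈ 0.2883.

0.2883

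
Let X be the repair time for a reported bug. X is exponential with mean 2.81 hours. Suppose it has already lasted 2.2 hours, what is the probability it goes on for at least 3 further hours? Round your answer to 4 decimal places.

0.3438

The rate is λ = 1/2.81 = 0.355872 per hour.
By the memoryless property, P(X > 2.2+3 | X > 2.2) = P(X > 3).
P(X > 3) = e^(−1.0676) ≈ 0.3438.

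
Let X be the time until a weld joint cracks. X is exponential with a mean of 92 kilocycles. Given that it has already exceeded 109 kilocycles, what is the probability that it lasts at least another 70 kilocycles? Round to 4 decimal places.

The rate is λ = 1/92 = 0.0108696 per kilocycle.
The exponential is memoryless, so the remaining time is again Exp(λ): the condition X > 109 is irrelevant.
P(X > 70) = e^(−0.76087) ≈ 0.4673.

0.4673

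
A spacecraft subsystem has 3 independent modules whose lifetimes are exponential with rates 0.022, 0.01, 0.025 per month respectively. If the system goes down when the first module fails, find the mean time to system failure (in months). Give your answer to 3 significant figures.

The time to first failure is exponential with rate Σλ = 0.022 + 0.01 + 0.025 = 0.057.
E[min] = 1/Σλ = 1/0.057 = 17.5439 months.

17.5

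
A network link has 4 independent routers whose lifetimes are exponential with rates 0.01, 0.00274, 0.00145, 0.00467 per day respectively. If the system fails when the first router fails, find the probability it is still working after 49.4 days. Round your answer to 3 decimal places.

0.394

The time to first failure is exponential with rate Σλ = 0.01 + 0.00274 + 0.00145 + 0.00467 = 0.01886.
P(min > 49.4) = e^(−0.01886·49.4) = e^(−0.93168) ≈ 0.394.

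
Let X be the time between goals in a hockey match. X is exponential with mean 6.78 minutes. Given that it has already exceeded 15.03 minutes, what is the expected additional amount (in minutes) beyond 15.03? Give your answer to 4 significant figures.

6.780

The rate is λ = 1/6.78 = 0.147493 per minute.
By memorylessness, the remaining amount past any threshold is again Exp(λ) with mean 1/λ = 6.78 minutes.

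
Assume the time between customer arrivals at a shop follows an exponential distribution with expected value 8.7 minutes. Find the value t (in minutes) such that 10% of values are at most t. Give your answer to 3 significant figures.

The rate is λ = 1/8.7 = 0.114943 per minute.
Set 1 − e^(−λt) = 0.1, so t = −ln(0.9)/λ = 0.10536/0.114943 ≈ 0.916636 minutes.

0.917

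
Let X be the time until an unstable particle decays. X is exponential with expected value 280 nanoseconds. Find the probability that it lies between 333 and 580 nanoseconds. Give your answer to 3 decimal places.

0.178

The rate is λ = 1/280 = 0.00357143 per nanosecond.
P(333 < X < 580) = e^(−λ·333) − e^(−λ·580) = 0.30444 − 0.12601 ≈ 0.178.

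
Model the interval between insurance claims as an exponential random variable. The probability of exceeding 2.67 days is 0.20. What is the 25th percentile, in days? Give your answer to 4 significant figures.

e^(−λ·2.67) = 0.20 ⇒ λ = −ln(0.20)/2.67 = 0.602786.
25th percentile: 1 − e^(−λt) = 0.25, t = −ln(0.75)/λ = 0.477254 days.

0.4773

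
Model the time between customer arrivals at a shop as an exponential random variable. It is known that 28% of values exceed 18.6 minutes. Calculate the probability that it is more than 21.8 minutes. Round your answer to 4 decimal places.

e^(−λ·18.6) = 0.28 ⇒ λ = −ln(0.28)/18.6 = 0.068439.
P(X > 21.8) = e^(−0.068439·21.8) = e^(−1.492) ≈ 0.2249.

0.2249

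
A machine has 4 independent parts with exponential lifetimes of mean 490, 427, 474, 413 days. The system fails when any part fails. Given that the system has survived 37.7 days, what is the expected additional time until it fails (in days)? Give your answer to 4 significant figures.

112.2

First-failure rate Σλ = 1/490 + 1/427 + 1/474 + 1/413 = 0.00891375.
By memorylessness the expected residual is 1/Σλ = 112.186 days, regardless of the 37.7 already elapsed.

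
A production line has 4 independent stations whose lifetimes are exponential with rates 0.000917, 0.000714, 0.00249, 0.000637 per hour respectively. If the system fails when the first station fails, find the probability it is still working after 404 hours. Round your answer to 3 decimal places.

0.146

The time to first failure is exponential with rate Σλ = 0.000917 + 0.000714 + 0.00249 + 0.000637 = 0.004758.
P(min > 404) = e^(−0.004758·404) = e^(−1.9222) ≈ 0.146.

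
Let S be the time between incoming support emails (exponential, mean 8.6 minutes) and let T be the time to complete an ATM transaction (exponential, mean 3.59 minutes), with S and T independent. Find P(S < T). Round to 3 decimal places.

0.295

λ_1 = 1/8.6 = 0.116279, λ_2 = 1/3.59 = 0.278552.
For independent exponentials, P(S < T) = λ_1/(λ_1+λ_2) = 0.116279/0.394831 ≈ 0.295.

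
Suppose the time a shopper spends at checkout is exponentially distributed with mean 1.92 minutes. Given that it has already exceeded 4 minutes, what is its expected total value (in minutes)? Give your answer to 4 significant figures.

The rate is λ = 1/1.92 = 0.520833 per minute.
By memorylessness, E[X | X > 4] = 4 + 1/λ = 4 + 1.92 = 5.92 minutes.

5.920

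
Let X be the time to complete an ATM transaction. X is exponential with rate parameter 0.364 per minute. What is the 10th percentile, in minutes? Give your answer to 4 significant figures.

Set 1 − e^(−λt) = 0.1, so t = −ln(0.9)/λ = 0.10536/0.364 ≈ 0.289452 minutes.

0.2895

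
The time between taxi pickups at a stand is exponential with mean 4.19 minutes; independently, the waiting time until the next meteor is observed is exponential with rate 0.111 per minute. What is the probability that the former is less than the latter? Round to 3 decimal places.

0.683

λ_1 = 1/4.19 = 0.238663, λ_2 = 0.111.
For independent exponentials, P(the former < the latter) = λ_1/(λ_1+λ_2) = 0.238663/0.349663 ≈ 0.683.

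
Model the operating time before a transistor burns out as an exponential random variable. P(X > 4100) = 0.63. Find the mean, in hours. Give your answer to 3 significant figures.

8870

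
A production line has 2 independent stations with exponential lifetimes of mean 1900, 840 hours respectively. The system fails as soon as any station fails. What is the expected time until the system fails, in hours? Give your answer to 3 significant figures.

582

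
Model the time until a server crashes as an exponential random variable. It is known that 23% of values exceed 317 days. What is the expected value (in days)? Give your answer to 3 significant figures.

e^(−λ·317) = 0.23 ⇒ λ = −ln(0.23)/317 = 0.0046362.
Mean = 1/λ = 215.694 days.

216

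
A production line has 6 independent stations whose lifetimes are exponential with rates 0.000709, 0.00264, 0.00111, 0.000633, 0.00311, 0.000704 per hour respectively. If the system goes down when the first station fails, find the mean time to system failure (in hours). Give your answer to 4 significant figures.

112.3

The time to first failure is exponential with rate Σλ = 0.000709 + 0.00264 + 0.00111 + 0.000633 + 0.00311 + 0.000704 = 0.008906.
E[min] = 1/Σλ = 1/0.008906 = 112.284 hours.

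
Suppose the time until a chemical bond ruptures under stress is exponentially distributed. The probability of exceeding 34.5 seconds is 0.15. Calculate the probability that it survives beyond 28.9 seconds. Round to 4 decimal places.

0.2041

e^(−λ·34.5) = 0.15 ⇒ λ = −ln(0.15)/34.5 = 0.054989.
P(X > 28.9) = e^(−0.054989·28.9) = e^(−1.5892) ≈ 0.2041.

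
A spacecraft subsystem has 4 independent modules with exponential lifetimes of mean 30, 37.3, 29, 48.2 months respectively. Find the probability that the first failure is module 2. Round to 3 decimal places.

Rates: λ_i = 1/mean_i → 0.0333333, 0.0268097, 0.0344828, 0.0207469; Σλ = 0.115373.
P(module 2 first) = λ_2/Σλ = 0.0268097/0.115373 ≈ 0.232.

0.232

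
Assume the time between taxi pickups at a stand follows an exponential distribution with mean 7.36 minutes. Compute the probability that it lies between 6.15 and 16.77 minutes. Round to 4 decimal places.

0.3312

The rate is λ = 1/7.36 = 0.13587 per minute.
P(6.15 < X < 16.77) = e^(−λ·6.15) − e^(−λ·16.77) = 0.43362 − 0.10243 ≈ 0.3312.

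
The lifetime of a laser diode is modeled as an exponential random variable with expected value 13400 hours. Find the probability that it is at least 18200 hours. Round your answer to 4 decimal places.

0.2571

The rate is λ = 1/13400 = 0.0000746269 per hour.
P(X > 18200) = e^(−λ·18200) = e^(−1.3582) ≈ 0.2571.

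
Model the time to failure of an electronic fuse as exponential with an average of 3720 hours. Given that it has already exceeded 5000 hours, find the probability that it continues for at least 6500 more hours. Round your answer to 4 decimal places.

0.1742

The rate is λ = 1/3720 = 0.000268817 per hour.
P(X > s+t | X > s) = e^(−λ(s+t))/e^(−λs) = e^(−λt), independent of s = 5000.
P(X > 6500) = e^(−1.7473) ≈ 0.1742.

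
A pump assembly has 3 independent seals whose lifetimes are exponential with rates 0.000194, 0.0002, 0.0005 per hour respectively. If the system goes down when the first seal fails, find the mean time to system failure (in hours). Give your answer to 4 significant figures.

1119

The time to first failure is exponential with rate Σλ = 0.000194 + 0.0002 + 0.0005 = 0.000894.
E[min] = 1/Σλ = 1/0.000894 = 1118.57 hours.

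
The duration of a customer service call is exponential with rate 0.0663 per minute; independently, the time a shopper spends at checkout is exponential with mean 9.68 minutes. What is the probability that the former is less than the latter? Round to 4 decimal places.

0.3909

λ_1 = 0.0663, λ_2 = 1/9.68 = 0.103306.
For independent exponentials, P(the former < the latter) = λ_1/(λ_1+λ_2) = 0.0663/0.169606 ≈ 0.3909.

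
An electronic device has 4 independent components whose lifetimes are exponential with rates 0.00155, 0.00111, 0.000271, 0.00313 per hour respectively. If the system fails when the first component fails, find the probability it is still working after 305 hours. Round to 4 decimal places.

The time to first failure is exponential with rate Σλ = 0.00155 + 0.00111 + 0.000271 + 0.00313 = 0.006061.
P(min > 305) = e^(−0.006061·305) = e^(−1.8486) ≈ 0.1575.

0.1575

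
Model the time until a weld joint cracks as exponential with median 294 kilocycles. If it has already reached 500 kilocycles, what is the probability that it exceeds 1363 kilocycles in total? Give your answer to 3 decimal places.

For an exponential, median = ln(2)/λ, so λ = ln 2 / 294 = 0.00235764 per kilocycle.
P(X > s+t | X > s) = e^(−λ(s+t))/e^(−λs) = e^(−λt), independent of s = 500.
P(X > 863) = e^(−2.0346) ≈ 0.131.

0.131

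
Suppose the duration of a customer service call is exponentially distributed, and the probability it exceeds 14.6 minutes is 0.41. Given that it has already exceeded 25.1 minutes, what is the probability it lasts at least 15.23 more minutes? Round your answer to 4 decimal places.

0.3945

From e^(−λ·14.6) = 0.41, λ = −ln(0.41)/14.6 = 0.0610684.
Memoryless: P(X > 25.1+15.23 | X > 25.1) = P(X > 15.23) = e^(−0.0610684·15.23) ≈ 0.3945.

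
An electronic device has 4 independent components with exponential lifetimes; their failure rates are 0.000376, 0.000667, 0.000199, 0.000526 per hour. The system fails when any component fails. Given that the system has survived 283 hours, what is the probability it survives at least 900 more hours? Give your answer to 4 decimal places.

Time to first failure ~ Exp(Σλ) with Σλ = 0.001768.
By memorylessness, P(T > 283+900 | T > 283) = P(T > 900) = e^(−0.001768·900) ≈ 0.2037.

0.2037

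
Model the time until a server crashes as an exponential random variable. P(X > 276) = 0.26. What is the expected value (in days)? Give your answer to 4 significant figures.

e^(−λ·276) = 0.26 ⇒ λ = −ln(0.26)/276 = 0.0048807.
Mean = 1/λ = 204.889 days.

204.9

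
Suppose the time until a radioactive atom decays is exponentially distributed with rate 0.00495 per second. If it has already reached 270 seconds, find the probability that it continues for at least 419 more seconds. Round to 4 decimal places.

By the memoryless property, P(X > 270+419 | X > 270) = P(X > 419).
P(X > 419) = e^(−2.0741) ≈ 0.1257.

0.1257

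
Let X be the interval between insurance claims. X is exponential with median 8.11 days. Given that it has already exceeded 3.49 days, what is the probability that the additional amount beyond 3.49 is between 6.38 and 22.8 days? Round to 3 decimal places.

0.437

For an exponential, median = ln(2)/λ, so λ = ln 2 / 8.11 = 0.0854682 per day.
Memoryless: the residual past 3.49 is again Exp(λ).
P(6.38 < residual < 22.8) = e^(−λ·6.38) − e^(−λ·22.8) = 0.57968 − 0.14246 ≈ 0.437.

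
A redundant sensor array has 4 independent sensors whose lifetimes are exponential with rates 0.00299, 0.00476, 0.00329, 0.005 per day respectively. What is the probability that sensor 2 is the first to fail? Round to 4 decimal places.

0.2968

The time to first failure is exponential with rate Σλ = 0.00299 + 0.00476 + 0.00329 + 0.005 = 0.01604.
P(sensor 2 first) = λ_2/Σλ = 0.00476/0.01604 ≈ 0.2968.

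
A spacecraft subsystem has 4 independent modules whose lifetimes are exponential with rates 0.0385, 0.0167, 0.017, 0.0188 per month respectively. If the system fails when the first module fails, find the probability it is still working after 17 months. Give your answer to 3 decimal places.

The time to first failure is exponential with rate Σλ = 0.0385 + 0.0167 + 0.017 + 0.0188 = 0.091.
P(min > 17) = e^(−0.091·17) = e^(−1.547) ≈ 0.213.

0.213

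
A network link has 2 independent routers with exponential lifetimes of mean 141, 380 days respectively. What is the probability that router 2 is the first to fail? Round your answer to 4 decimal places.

0.2706

Rates: λ_i = 1/mean_i → 0.0070922, 0.00263158; Σλ = 0.00972378.
P(router 2 first) = λ_2/Σλ = 0.00263158/0.00972378 ≈ 0.2706.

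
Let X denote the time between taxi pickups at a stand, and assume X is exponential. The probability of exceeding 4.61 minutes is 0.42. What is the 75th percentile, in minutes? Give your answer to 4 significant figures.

7.367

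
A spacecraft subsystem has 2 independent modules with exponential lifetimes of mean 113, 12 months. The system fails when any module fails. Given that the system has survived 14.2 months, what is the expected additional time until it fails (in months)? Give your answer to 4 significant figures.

10.85

First-failure rate Σλ = 1/113 + 1/12 = 0.0921829.
By memorylessness the expected residual is 1/Σλ = 10.848 months, regardless of the 14.2 already elapsed.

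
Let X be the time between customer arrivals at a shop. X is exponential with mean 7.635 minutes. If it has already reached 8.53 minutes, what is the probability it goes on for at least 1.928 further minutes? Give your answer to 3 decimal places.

The rate is λ = 1/7.635 = 0.130976 per minute.
The exponential is memoryless, so the remaining time is again Exp(λ): the condition X > 8.53 is irrelevant.
P(X > 1.928) = e^(−0.25252) ≈ 0.777.

0.777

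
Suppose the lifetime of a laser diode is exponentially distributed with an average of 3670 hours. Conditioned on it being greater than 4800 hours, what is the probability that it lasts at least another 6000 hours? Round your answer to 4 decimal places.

The rate is λ = 1/3670 = 0.00027248 per hour.
The exponential is memoryless, so the remaining time is again Exp(λ): the condition X > 4800 is irrelevant.
P(X > 6000) = e^(−1.6349) ≈ 0.1950.

0.1950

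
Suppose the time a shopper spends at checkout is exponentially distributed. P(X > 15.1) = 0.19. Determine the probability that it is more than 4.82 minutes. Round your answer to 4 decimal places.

0.5885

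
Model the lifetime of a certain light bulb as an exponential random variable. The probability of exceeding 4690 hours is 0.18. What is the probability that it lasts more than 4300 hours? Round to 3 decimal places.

0.208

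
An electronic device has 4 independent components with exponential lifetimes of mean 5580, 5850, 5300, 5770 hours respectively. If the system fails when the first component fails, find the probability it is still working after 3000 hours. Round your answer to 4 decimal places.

0.1181

The first failure time is exponential with rate Σλ_i = 1/5580 + 1/5850 + 1/5300 + 1/5770 = 0.000712141 per hour.
P(min > 3000) = e^(−0.000712141·3000) = e^(−2.1364) ≈ 0.1181.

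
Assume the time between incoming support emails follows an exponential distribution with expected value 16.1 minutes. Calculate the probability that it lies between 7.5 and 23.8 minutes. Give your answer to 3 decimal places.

0.400

The rate is λ = 1/16.1 = 0.0621118 per minute.
P(7.5 < X < 23.8) = e^(−λ·7.5) − e^(−λ·23.8) = 0.62761 − 0.22803 ≈ 0.400.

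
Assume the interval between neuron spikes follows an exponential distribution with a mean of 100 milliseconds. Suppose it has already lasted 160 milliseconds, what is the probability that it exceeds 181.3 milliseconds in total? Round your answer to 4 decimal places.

0.8082

The rate is λ = 1/100 = 0.01 per millisecond.
The exponential is memoryless, so the remaining time is again Exp(λ): the condition X > 160 is irrelevant.
P(X > 21.3) = e^(−0.213) ≈ 0.8082.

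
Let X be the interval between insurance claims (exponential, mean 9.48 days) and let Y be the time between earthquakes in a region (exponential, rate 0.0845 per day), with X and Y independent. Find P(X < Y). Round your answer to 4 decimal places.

0.5552

λ_1 = 1/9.48 = 0.105485, λ_2 = 0.0845.
For independent exponentials, P(X < Y) = λ_1/(λ_1+λ_2) = 0.105485/0.189985 ≈ 0.5552.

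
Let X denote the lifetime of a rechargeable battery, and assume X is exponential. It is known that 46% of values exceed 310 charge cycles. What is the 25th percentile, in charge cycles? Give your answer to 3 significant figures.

115

e^(−λ·310) = 0.46 ⇒ λ = −ln(0.46)/310 = 0.00250493.
25th percentile: 1 − e^(−λt) = 0.25, t = −ln(0.75)/λ = 114.846 charge cycles.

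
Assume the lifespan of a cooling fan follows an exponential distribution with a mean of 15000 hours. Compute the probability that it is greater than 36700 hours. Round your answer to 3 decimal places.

The rate is λ = 1/15000 = 0.0000666667 per hour.
P(X > 36700) = e^(−λ·36700) = e^(−2.4467) ≈ 0.087.

0.087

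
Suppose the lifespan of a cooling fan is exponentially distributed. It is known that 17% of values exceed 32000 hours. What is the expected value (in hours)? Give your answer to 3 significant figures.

e^(−λ·32000) = 0.17 ⇒ λ = −ln(0.17)/32000 = 0.0000553737.
Mean = 1/λ = 18059.1 hours.

18100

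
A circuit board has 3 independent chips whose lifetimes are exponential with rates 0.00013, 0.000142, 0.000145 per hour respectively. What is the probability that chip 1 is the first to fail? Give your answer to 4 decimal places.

0.3118

The time to first failure is exponential with rate Σλ = 0.00013 + 0.000142 + 0.000145 = 0.000417.
P(chip 1 first) = λ_1/Σλ = 0.00013/0.000417 ≈ 0.3118.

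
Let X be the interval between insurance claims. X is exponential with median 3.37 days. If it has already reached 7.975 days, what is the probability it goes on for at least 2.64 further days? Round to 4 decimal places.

0.5810

For an exponential, median = ln(2)/λ, so λ = ln 2 / 3.37 = 0.205682 per day.
P(X > s+t | X > s) = e^(−λ(s+t))/e^(−λs) = e^(−λt), independent of s = 7.975.
P(X > 2.64) = e^(−0.543) ≈ 0.5810.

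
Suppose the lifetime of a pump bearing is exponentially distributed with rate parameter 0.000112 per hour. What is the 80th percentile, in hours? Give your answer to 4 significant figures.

Set 1 − e^(−λt) = 0.8, so t = −ln(0.2)/λ = 1.6094/0.000112 ≈ 14370 hours.

14370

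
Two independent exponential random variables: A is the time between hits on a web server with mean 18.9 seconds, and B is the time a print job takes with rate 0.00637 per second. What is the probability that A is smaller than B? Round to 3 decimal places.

0.893

λ_1 = 1/18.9 = 0.0529101, λ_2 = 0.00637.
For independent exponentials, P(A < B) = λ_1/(λ_1+λ_2) = 0.0529101/0.0592801 ≈ 0.893.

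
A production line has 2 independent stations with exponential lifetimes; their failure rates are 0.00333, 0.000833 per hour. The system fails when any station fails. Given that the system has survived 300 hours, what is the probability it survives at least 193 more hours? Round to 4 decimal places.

Time to first failure ~ Exp(Σλ) with Σλ = 0.004163.
By memorylessness, P(T > 300+193 | T > 300) = P(T > 193) = e^(−0.004163·193) ≈ 0.4478.

0.4478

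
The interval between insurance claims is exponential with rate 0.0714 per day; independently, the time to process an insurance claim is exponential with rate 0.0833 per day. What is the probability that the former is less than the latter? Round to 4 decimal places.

λ_1 = 0.0714, λ_2 = 0.0833.
For independent exponentials, P(the former < the latter) = λ_1/(λ_1+λ_2) = 0.0714/0.1547 ≈ 0.4615.

0.4615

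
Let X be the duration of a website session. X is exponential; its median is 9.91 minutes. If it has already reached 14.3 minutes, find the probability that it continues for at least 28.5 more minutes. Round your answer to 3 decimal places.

0.136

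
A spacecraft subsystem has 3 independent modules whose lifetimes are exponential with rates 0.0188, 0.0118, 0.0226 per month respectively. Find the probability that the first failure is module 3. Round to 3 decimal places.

0.425

The time to first failure is exponential with rate Σλ = 0.0188 + 0.0118 + 0.0226 = 0.0532.
P(module 3 first) = λ_3/Σλ = 0.0226/0.0532 ≈ 0.425.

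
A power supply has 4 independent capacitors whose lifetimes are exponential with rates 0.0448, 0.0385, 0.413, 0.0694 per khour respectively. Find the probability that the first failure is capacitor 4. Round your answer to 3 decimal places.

0.123

The time to first failure is exponential with rate Σλ = 0.0448 + 0.0385 + 0.413 + 0.0694 = 0.5657.
P(capacitor 4 first) = λ_4/Σλ = 0.0694/0.5657 ≈ 0.123.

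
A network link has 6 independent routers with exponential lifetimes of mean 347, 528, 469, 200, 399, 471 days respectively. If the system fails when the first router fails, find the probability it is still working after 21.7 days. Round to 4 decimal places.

0.6985

The first failure time is exponential with rate Σλ_i = 1/347 + 1/528 + 1/469 + 1/200 + 1/399 + 1/471 = 0.0165374 per day.
P(min > 21.7) = e^(−0.0165374·21.7) = e^(−0.35886) ≈ 0.6985.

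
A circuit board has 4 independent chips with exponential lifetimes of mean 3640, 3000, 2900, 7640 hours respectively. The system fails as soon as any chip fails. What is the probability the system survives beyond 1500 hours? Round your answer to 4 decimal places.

The first failure time is exponential with rate Σλ_i = 1/3640 + 1/3000 + 1/2900 + 1/7640 = 0.00108378 per hour.
P(min > 1500) = e^(−0.00108378·1500) = e^(−1.6257) ≈ 0.1968.

0.1968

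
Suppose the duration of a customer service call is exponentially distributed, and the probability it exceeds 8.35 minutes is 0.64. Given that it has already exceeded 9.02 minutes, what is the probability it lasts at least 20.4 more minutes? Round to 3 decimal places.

From e^(−λ·8.35) = 0.64, λ = −ln(0.64)/8.35 = 0.0534476.
Memoryless: P(X > 9.02+20.4 | X > 9.02) = P(X > 20.4) = e^(−0.0534476·20.4) ≈ 0.336.

0.336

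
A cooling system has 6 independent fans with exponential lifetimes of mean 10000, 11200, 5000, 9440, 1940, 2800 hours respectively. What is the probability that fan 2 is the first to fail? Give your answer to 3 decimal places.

Rates: λ_i = 1/mean_i → 0.0001, 0.0000892857, 0.0002, 0.000105932, 0.000515464, 0.000357143; Σλ = 0.00136782.
P(fan 2 first) = λ_2/Σλ = 0.0000892857/0.00136782 ≈ 0.065.

0.065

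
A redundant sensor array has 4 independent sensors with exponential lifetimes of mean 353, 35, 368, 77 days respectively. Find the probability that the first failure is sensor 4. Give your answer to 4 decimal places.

Rates: λ_i = 1/mean_i → 0.00283286, 0.0285714, 0.00271739, 0.012987; Σλ = 0.0471087.
P(sensor 4 first) = λ_4/Σλ = 0.012987/0.0471087 ≈ 0.2757.

0.2757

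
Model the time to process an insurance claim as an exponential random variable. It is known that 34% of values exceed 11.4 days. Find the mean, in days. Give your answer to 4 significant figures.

10.57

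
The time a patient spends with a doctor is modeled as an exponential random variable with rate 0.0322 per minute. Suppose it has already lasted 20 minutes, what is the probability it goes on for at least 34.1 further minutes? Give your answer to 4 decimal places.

0.3335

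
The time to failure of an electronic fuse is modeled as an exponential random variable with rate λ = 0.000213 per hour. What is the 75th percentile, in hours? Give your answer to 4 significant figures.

6508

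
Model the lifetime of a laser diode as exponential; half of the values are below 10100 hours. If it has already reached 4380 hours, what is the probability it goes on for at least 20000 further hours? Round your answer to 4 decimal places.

0.2535

For an exponential, median = ln(2)/λ, so λ = ln 2 / 10100 = 0.0000686284 per hour.
The exponential is memoryless, so the remaining time is again Exp(λ): the condition X > 4380 is irrelevant.
P(X > 20000) = e^(−1.3726) ≈ 0.2535.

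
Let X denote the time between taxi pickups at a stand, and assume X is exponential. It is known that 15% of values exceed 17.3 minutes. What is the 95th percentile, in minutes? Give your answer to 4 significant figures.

e^(−λ·17.3) = 0.15 ⇒ λ = −ln(0.15)/17.3 = 0.10966.
95th percentile: 1 − e^(−λt) = 0.95, t = −ln(0.05)/λ = 27.3183 minutes.

27.32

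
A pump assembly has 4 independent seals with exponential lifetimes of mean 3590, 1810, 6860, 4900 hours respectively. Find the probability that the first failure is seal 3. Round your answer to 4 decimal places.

Rates: λ_i = 1/mean_i → 0.000278552, 0.000552486, 0.000145773, 0.000204082; Σλ = 0.00118089.
P(seal 3 first) = λ_3/Σλ = 0.000145773/0.00118089 ≈ 0.1234.

0.1234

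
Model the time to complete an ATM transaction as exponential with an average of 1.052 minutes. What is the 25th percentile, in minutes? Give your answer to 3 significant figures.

0.303

The rate is λ = 1/1.052 = 0.95057 per minute.
Set 1 − e^(−λt) = 0.25, so t = −ln(0.75)/λ = 0.28768/0.95057 ≈ 0.302642 minutes.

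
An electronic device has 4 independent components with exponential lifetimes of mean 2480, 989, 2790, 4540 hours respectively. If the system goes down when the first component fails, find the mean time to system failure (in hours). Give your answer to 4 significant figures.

The first failure time is exponential with rate Σλ_i = 1/2480 + 1/989 + 1/2790 + 1/4540 = 0.00199304 per hour.
E[min] = 1/Σλ = 1/0.00199304 = 501.747 hours.

501.7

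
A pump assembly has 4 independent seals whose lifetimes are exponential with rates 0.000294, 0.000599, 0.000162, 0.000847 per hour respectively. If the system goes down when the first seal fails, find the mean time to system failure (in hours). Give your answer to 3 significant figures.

The time to first failure is exponential with rate Σλ = 0.000294 + 0.000599 + 0.000162 + 0.000847 = 0.001902.
E[min] = 1/Σλ = 1/0.001902 = 525.762 hours.

526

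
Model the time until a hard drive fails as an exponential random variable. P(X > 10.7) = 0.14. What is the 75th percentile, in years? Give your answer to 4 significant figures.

7.545

e^(−λ·10.7) = 0.14 ⇒ λ = −ln(0.14)/10.7 = 0.183749.
75th percentile: 1 − e^(−λt) = 0.75, t = −ln(0.25)/λ = 7.54451 years.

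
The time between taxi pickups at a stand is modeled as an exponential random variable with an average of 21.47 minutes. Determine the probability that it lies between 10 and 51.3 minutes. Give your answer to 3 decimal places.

0.536

The rate is λ = 1/21.47 = 0.0465766 per minute.
P(10 < X < 51.3) = e^(−λ·10) − e^(−λ·51.3) = 0.62765 − 0.09169 ≈ 0.536.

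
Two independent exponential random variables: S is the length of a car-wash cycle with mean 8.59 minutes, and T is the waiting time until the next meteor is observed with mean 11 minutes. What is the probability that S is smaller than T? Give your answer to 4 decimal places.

0.5615

λ_1 = 1/8.59 = 0.116414, λ_2 = 1/11 = 0.0909091.
For independent exponentials, P(S < T) = λ_1/(λ_1+λ_2) = 0.116414/0.207324 ≈ 0.5615.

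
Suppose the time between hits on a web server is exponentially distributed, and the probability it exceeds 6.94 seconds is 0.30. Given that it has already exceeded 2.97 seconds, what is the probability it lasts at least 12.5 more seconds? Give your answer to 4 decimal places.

From e^(−λ·6.94) = 0.30, λ = −ln(0.30)/6.94 = 0.173483.
Memoryless: P(X > 2.97+12.5 | X > 2.97) = P(X > 12.5) = e^(−0.173483·12.5) ≈ 0.1143.

0.1143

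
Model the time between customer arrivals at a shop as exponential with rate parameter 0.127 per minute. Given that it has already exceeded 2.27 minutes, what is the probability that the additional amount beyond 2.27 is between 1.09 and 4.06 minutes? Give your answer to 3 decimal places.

Memoryless: the residual past 2.27 is again Exp(λ).
P(1.09 < residual < 4.06) = e^(−λ·1.09) − e^(−λ·4.06) = 0.87072 − 0.59713 ≈ 0.274.

0.274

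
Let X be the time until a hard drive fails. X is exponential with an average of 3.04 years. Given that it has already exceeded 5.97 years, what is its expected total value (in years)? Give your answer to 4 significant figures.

9.010

The rate is λ = 1/3.04 = 0.328947 per year.
By memorylessness, E[X | X > 5.97] = 5.97 + 1/λ = 5.97 + 3.04 = 9.01 years.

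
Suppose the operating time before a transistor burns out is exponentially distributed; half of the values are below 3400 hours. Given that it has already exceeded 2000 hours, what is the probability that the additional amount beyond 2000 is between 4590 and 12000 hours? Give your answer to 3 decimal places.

For an exponential, median = ln(2)/λ, so λ = ln 2 / 3400 = 0.000203867 per hour.
Memoryless: the residual past 2000 is again Exp(λ).
P(4590 < residual < 12000) = e^(−λ·4590) − e^(−λ·12000) = 0.39229 − 0.08660 ≈ 0.306.

0.306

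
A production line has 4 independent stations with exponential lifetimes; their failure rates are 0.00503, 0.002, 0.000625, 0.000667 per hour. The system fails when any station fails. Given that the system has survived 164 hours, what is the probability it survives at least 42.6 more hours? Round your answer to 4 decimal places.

0.7015

Time to first failure ~ Exp(Σλ) with Σλ = 0.008322.
By memorylessness, P(T > 164+42.6 | T > 164) = P(T > 42.6) = e^(−0.008322·42.6) ≈ 0.7015.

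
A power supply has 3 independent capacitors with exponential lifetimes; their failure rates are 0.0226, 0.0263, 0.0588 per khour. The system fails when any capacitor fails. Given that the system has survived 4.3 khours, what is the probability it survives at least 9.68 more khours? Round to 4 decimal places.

Time to first failure ~ Exp(Σλ) with Σλ = 0.1077.
By memorylessness, P(T > 4.3+9.68 | T > 4.3) = P(T > 9.68) = e^(−0.1077·9.68) ≈ 0.3526.

0.3526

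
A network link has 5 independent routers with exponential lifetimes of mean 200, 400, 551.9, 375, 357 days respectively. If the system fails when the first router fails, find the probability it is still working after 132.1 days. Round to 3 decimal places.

0.142

The first failure time is exponential with rate Σλ_i = 1/200 + 1/400 + 1/551.9 + 1/375 + 1/357 = 0.0147797 per day.
P(min > 132.1) = e^(−0.0147797·132.1) = e^(−1.9524) ≈ 0.142.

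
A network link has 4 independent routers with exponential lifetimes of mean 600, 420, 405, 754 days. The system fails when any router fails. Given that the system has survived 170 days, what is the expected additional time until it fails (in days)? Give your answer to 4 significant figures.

First-failure rate Σλ = 1/600 + 1/420 + 1/405 + 1/754 = 0.00784301.
By memorylessness the expected residual is 1/Σλ = 127.502 days, regardless of the 170 already elapsed.

127.5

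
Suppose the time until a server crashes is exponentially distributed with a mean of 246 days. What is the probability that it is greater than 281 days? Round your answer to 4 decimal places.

0.3191

The rate is λ = 1/246 = 0.00406504 per day.
P(X > 281) = e^(−λ·281) = e^(−1.1423) ≈ 0.3191.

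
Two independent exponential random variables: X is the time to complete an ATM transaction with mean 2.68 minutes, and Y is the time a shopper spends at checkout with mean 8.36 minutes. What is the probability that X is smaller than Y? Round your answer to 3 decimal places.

λ_1 = 1/2.68 = 0.373134, λ_2 = 1/8.36 = 0.119617.
For independent exponentials, P(X < Y) = λ_1/(λ_1+λ_2) = 0.373134/0.492752 ≈ 0.757.

0.757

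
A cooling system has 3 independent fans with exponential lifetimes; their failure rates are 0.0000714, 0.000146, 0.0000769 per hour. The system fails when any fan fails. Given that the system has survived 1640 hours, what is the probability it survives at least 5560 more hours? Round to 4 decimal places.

Time to first failure ~ Exp(Σλ) with Σλ = 0.0002943.
By memorylessness, P(T > 1640+5560 | T > 1640) = P(T > 5560) = e^(−0.0002943·5560) ≈ 0.1947.

0.1947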